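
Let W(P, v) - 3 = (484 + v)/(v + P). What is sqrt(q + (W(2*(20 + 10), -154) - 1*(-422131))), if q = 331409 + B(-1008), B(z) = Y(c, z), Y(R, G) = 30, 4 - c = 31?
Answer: sqrt(1664635002)/47 ≈ 868.08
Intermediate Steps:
c = -27 (c = 4 - 1*31 = 4 - 31 = -27)
B(z) = 30
W(P, v) = 3 + (484 + v)/(P + v) (W(P, v) = 3 + (484 + v)/(v + P) = 3 + (484 + v)/(P + v))
q = 331439 (q = 331409 + 30 = 331439)
sqrt(q + (W(2*(20 + 10), -154) - 1*(-422131))) = sqrt(331439 + ((484 + 3*(2*(20 + 10)) + 4*(-154))/(2*(20 + 10) - 154) - 1*(-422131))) = sqrt(331439 + ((484 + 3*(2*30) - 616)/(2*30 - 154) + 422131)) = sqrt(331439 + ((484 + 3*60 - 616)/(60 - 154) + 422131)) = sqrt(331439 + ((484 + 180 - 616)/(-94) + 422131)) = sqrt(331439 + (-1/94*48 + 422131)) = sqrt(331439 + (-24/47 + 422131)) = sqrt(331439 + 19840133/47) = sqrt(35417766/47) = sqrt(1664635002)/47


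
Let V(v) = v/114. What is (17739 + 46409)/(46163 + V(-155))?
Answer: 3192/2297 ≈ 1.3896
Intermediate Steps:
V(v) = v/114 (V(v) = v*(1/114) = v/114)
(17739 + 46409)/(46163 + V(-155)) = (17739 + 46409)/(46163 + (1/114)*(-155)) = 64148/(46163 - 155/114) = 64148/(5262427/114) = 64148*(114/5262427) = 3192/2297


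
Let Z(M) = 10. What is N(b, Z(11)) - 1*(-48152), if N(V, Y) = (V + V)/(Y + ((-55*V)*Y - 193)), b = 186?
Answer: 1644920348/34161 ≈ 48152.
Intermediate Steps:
N(V, Y) = 2*V/(-193 + Y - 55*V*Y) (N(V, Y) = (2*V)/(Y + (-55*V*Y - 193)) = (2*V)/(Y + (-193 - 55*V*Y)) = (2*V)/(-193 + Y - 55*V*Y) = 2*V/(-193 + Y - 55*V*Y))
N(b, Z(11)) - 1*(-48152) = -2*186/(193 - 1*10 + 55*186*10) - 1*(-48152) = -2*186/(193 - 10 + 102300) + 48152 = -2*186/102483 + 48152 = -2*186*1/102483 + 48152 = -124/34161 + 48152 = 1644920348/34161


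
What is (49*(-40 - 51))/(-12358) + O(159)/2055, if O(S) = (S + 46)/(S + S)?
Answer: 145822265/403791471 ≈ 0.36113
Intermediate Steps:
O(S) = (46 + S)/(2*S) (O(S) = (46 + S)/((2*S)) = (46 + S)*(1/(2*S)) = (46 + S)/(2*S))
(49*(-40 - 51))/(-12358) + O(159)/2055 = (49*(-40 - 51))/(-12358) + ((1/2)*(46 + 159)/159)/2055 = (49*(-91))*(-1/12358) + ((1/2)*(1/159)*205)*(1/2055) = -4459*(-1/12358) + (205/318)*(1/2055) = 4459/12358 + 41/130698 = 145822265/403791471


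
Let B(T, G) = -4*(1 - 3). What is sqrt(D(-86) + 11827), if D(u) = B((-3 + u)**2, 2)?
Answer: 3*sqrt(1315) ≈ 108.79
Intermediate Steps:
B(T, G) = 8 (B(T, G) = -4*(-2) = 8)
D(u) = 8
sqrt(D(-86) + 11827) = sqrt(8 + 11827) = sqrt(11835) = 3*sqrt(1315)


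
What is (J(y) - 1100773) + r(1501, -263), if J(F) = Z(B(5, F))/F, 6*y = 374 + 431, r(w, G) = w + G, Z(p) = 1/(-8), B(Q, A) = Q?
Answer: -3540502703/3220 ≈ -1.0995e+6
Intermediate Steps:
Z(p) = -1/8
r(w, G) = G + w
y = 805/6 (y = (374 + 431)/6 = (1/6)*805 = 805/6 ≈ 134.17)
J(F) = -1/(8*F)
(J(y) - 1100773) + r(1501, -263) = (-1/(8*805/6) - 1100773) + (-263 + 1501) = (-1/8*6/805 - 1100773) + 1238 = (-3/3220 - 1100773) + 1238 = -3544489063/3220 + 1238 = -3540502703/3220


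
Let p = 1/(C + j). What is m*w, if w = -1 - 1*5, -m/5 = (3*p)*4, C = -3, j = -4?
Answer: -360/7 ≈ -51.429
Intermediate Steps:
p = -⅐ (p = 1/(-3 - 4) = 1/(-7) = -⅐ ≈ -0.14286)
m = 60/7 (m = -5*3*(-⅐)*4 = -(-15)*4/7 = -5*(-12/7) = 60/7 ≈ 8.5714)
w = -6 (w = -1 - 5 = -6)
m*w = (60/7)*(-6) = -360/7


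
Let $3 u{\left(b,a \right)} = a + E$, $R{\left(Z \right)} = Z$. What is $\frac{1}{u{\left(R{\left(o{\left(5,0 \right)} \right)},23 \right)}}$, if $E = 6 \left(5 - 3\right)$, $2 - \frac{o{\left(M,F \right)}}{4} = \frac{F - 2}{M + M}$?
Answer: $\frac{3}{35} \approx 0.085714$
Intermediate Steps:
$o{\left(M,F \right)} = 8 - \frac{2 \left(-2 + F\right)}{M}$ ($o{\left(M,F \right)} = 8 - 4 \frac{F - 2}{M + M} = 8 - 4 \frac{-2 + F}{2 M} = 8 - \frac{2 \left(-2 + F\right)}{M}$)
$E = 12$ ($E = 6 \cdot 2 = 12$)
$u{\left(b,a \right)} = 4 + \frac{a}{3}$ ($u{\left(b,a \right)} = \frac{a + 12}{3} = \frac{12 + a}{3} = 4 + \frac{a}{3}$)
$\frac{1}{u{\left(R{\left(o{\left(5,0 \right)} \right)},23 \right)}} = \frac{1}{4 + \frac{1}{3} \cdot 23} = \frac{1}{4 + \frac{23}{3}} = \frac{1}{\frac{35}{3}} = \frac{3}{35}$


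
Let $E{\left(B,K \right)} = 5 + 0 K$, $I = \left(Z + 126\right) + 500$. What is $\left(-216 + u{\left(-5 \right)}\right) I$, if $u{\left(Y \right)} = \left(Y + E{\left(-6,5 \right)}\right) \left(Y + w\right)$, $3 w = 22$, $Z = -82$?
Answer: $-117504$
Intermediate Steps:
$I = 544$ ($I = \left(-82 + 126\right) + 500 = 44 + 500 = 544$)
$E{\left(B,K \right)} = 5$ ($E{\left(B,K \right)} = 5 + 0 = 5$)
$w = \frac{22}{3}$ ($w = \frac{1}{3} \cdot 22 = \frac{22}{3} \approx 7.3333$)
$u{\left(Y \right)} = \left(5 + Y\right) \left(\frac{22}{3} + Y\right)$ ($u{\left(Y \right)} = \left(Y + 5\right) \left(Y + \frac{22}{3}\right) = \left(5 + Y\right) \left(\frac{22}{3} + Y\right)$)
$\left(-216 + u{\left(-5 \right)}\right) I = \left(-216 + \left(\frac{110}{3} + \left(-5\right)^{2} + \frac{37}{3} \left(-5\right)\right)\right) 544 = \left(-216 + \left(\frac{110}{3} + 25 - \frac{185}{3}\right)\right) 544 = \left(-216 + 0\right) 544 = \left(-216\right) 544 = -117504$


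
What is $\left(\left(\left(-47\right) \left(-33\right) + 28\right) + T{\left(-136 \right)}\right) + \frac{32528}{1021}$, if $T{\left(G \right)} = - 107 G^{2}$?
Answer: $- \frac{2018987825}{1021} \approx -1.9775 \cdot 10^{6}$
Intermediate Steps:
$\left(\left(\left(-47\right) \left(-33\right) + 28\right) + T{\left(-136 \right)}\right) + \frac{32528}{1021} = \left(\left(\left(-47\right) \left(-33\right) + 28\right) - 107 \left(-136\right)^{2}\right) + \frac{32528}{1021} = \left(\left(1551 + 28\right) - 1979072\right) + 32528 \cdot \frac{1}{1021} = \left(1579 - 1979072\right) + \frac{32528}{1021} = -1977493 + \frac{32528}{1021} = - \frac{2018987825}{1021}$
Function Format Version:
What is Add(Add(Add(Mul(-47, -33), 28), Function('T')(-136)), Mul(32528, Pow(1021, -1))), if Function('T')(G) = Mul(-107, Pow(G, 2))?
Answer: Rational(-2018987825, 1021) ≈ -1.9775e+6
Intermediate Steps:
Add(Add(Add(Mul(-47, -33), 28), Function('T')(-136)), Mul(32528, Pow(1021, -1))) = Add(Add(Add(Mul(-47, -33), 28), Mul(-107, Pow(-136, 2))), Mul(32528, Pow(1021, -1))) = Add(Add(Add(1551, 28), Mul(-107, 18496)), Mul(32528, Rational(1, 1021))) = Add(Add(1579, -1979072), Rational(32528, 1021)) = Add(-1977493, Rational(32528, 1021)) = Rational(-2018987825, 1021)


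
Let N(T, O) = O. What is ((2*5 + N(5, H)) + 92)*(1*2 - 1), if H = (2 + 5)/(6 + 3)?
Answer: 925/9 ≈ 102.78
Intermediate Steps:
H = 7/9 ≈ 0.77778
((2*5 + N(5, H)) + 92)*(1*2 - 1) = ((2*5 + 7/9) + 92)*(1*2 - 1) = ((10 + 7/9) + 92)*(2 - 1) = (97/9 + 92)*1 = (925/9)*1 = 925/9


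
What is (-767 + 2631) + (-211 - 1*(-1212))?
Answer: 2865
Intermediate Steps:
(-767 + 2631) + (-211 - 1*(-1212)) = 1864 + (-211 + 1212) = 1864 + 1001 = 2865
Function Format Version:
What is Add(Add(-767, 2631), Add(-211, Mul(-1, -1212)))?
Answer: 2865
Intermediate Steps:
Add(Add(-767, 2631), Add(-211, Mul(-1, -1212))) = Add(1864, Add(-211, 1212)) = Add(1864, 1001) = 2865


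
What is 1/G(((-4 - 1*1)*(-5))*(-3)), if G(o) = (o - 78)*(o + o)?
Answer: 1/22950 ≈ 4.3573e-5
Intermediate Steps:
G(o) = 2*o*(-78 + o) (G(o) = (-78 + o)*(2*o) = 2*o*(-78 + o))
1/G(((-4 - 1*1)*(-5))*(-3)) = 1/(2*(((-4 - 1*1)*(-5))*(-3))*(-78 + ((-4 - 1*1)*(-5))*(-3))) = 1/(2*(((-4 - 1)*(-5))*(-3))*(-78 + ((-4 - 1)*(-5))*(-3))) = 1/(2*(-5*(-5)*(-3))*(-78 - 5*(-5)*(-3))) = 1/(2*(25*(-3))*(-78 + 25*(-3))) = 1/(2*(-75)*(-78 - 75)) = 1/(2*(-75)*(-153)) = 1/22950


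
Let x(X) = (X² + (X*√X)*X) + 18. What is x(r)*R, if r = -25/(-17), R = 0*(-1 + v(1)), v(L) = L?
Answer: 0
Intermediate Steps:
R = 0 (R = 0*(-1 + 1) = 0*0 = 0)
r = 25/17 (r = -25*(-1/17) = 25/17 ≈ 1.4706)
x(X) = 18 + X² + X^(5/2) (x(X) = (X² + X^(3/2)*X) + 18 = (X² + X^(5/2)) + 18 = 18 + X² + X^(5/2))
x(r)*R = (18 + (25/17)² + (25/17)^(5/2))*0 = (18 + 625/289 + 3125*√17/4913)*0 = (5827/289 + 3125*√17/4913)*0 = 0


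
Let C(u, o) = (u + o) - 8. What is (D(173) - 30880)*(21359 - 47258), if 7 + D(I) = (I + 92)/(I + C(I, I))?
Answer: 408763709808/511 ≈ 7.9993e+8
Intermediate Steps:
C(u, o) = -8 + o + u (C(u, o) = (o + u) - 8 = -8 + o + u)
D(I) = -7 + (92 + I)/(-8 + 3*I) (D(I) = -7 + (I + 92)/(I + (-8 + I + I)) = -7 + (92 + I)/(I + (-8 + 2*I)) = -7 + (92 + I)/(-8 + 3*I))
(D(173) - 30880)*(21359 - 47258) = (4*(37 - 5*173)/(-8 + 3*173) - 30880)*(21359 - 47258) = (4*(37 - 865)/(-8 + 519) - 30880)*(-25899) = (4*(-828)/511 - 30880)*(-25899) = (4*(1/511)*(-828) - 30880)*(-25899) = (-3312/511 - 30880)*(-25899) = -15782992/511*(-25899) = 408763709808/511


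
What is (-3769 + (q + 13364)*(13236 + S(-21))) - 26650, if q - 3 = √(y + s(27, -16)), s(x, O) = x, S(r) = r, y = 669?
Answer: 176614486 + 26430*√174 ≈ 1.7696e+8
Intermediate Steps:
q = 3 + 2*√174 (q = 3 + √(669 + 27) = 3 + √696 = 3 + 2*√174 ≈ 29.382)
(-3769 + (q + 13364)*(13236 + S(-21))) - 26650 = (-3769 + ((3 + 2*√174) + 13364)*(13236 - 21)) - 26650 = (-3769 + (13367 + 2*√174)*13215) - 26650 = (-3769 + (176644905 + 26430*√174)) - 26650 = (176641136 + 26430*√174) - 26650 = 176614486 + 26430*√174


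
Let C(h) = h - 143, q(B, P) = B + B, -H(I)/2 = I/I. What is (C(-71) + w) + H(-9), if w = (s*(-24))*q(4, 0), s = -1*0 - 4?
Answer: 552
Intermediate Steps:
H(I) = -2 (H(I) = -2*I/I = -2*1 = -2)
s = -4 (s = 0 - 4 = -4)
q(B, P) = 2*B
C(h) = -143 + h
w = 768 (w = (-4*(-24))*(2*4) = 96*8 = 768)
(C(-71) + w) + H(-9) = ((-143 - 71) + 768) - 2 = (-214 + 768) - 2 = 554 - 2 = 552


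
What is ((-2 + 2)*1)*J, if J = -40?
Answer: 0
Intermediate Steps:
((-2 + 2)*1)*J = ((-2 + 2)*1)*(-40) = (0*1)*(-40) = 0*(-40) = 0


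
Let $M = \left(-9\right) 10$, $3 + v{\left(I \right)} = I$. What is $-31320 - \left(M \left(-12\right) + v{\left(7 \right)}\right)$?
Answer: $-32404$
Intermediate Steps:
$v{\left(I \right)} = -3 + I$
$M = -90$
$-31320 - \left(M \left(-12\right) + v{\left(7 \right)}\right) = -31320 - \left(\left(-90\right) \left(-12\right) + \left(-3 + 7\right)\right) = -31320 - \left(1080 + 4\right) = -31320 - 1084 = -32404$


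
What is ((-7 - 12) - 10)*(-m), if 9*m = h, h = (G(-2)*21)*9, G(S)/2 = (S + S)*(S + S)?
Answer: 19488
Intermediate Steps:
G(S) = 8*S² (G(S) = 2*((S + S)*(S + S)) = 2*((2*S)*(2*S)) = 2*(4*S²) = 8*S²)
h = 6048 (h = ((8*(-2)²)*21)*9 = ((8*4)*21)*9 = (32*21)*9 = 672*9 = 6048)
m = 672 (m = (⅑)*6048 = 672)
((-7 - 12) - 10)*(-m) = ((-7 - 12) - 10)*(-1*672) = (-19 - 10)*(-672) = -29*(-672) = 19488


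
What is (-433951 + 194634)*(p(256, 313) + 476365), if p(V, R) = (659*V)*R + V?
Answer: -12751042615441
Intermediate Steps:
p(V, R) = V + 659*R*V (p(V, R) = 659*R*V + V = V + 659*R*V)
(-433951 + 194634)*(p(256, 313) + 476365) = (-433951 + 194634)*(256*(1 + 659*313) + 476365) = -239317*(256*(1 + 206267) + 476365) = -239317*(256*206268 + 476365) = -239317*(52804608 + 476365) = -239317*53280973 = -12751042615441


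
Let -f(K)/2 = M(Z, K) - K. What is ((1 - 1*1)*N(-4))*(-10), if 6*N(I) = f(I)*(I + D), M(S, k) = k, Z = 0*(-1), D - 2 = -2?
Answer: 0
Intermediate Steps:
D = 0 (D = 2 - 2 = 0)
Z = 0
f(K) = 0 (f(K) = -2*(K - K) = -2*0 = 0)
N(I) = 0 (N(I) = (0*(I + 0))/6 = (0*I)/6 = (⅙)*0 = 0)
((1 - 1*1)*N(-4))*(-10) = ((1 - 1*1)*0)*(-10) = ((1 - 1)*0)*(-10) = (0*0)*(-10) = 0*(-10) = 0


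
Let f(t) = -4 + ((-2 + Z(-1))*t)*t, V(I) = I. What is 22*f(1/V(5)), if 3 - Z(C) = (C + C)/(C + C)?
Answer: -88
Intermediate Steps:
Z(C) = 2 (Z(C) = 3 - (C + C)/(C + C) = 3 - 2*C/(2*C) = 3 - 2*C*1/(2*C) = 3 - 1*1 = 3 - 1 = 2)
f(t) = -4 (f(t) = -4 + ((-2 + 2)*t)*t = -4 + (0*t)*t = -4 + 0*t = -4 + 0 = -4)
22*f(1/V(5)) = 22*(-4) = -88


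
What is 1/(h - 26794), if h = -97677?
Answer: -1/124471 ≈ -8.0340e-6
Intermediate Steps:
1/(h - 26794) = 1/(-97677 - 26794) = 1/(-124471) = -1/124471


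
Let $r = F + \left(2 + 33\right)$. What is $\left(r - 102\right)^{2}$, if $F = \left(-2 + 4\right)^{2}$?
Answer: $3969$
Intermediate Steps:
$F = 4$ ($F = 2^{2} = 4$)
$r = 39$ ($r = 4 + \left(2 + 33\right) = 4 + 35 = 39$)
$\left(r - 102\right)^{2} = \left(39 - 102\right)^{2} = \left(-63\right)^{2} = 3969$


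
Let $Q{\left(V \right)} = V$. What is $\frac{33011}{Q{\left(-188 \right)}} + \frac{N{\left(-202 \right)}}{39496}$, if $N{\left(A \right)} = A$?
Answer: $- \frac{81490027}{464078} \approx -175.6$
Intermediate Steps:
$\frac{33011}{Q{\left(-188 \right)}} + \frac{N{\left(-202 \right)}}{39496} = \frac{33011}{-188} - \frac{202}{39496} = 33011 \left(- \frac{1}{188}\right) - \frac{101}{19748} = - \frac{33011}{188} - \frac{101}{19748} = - \frac{81490027}{464078}$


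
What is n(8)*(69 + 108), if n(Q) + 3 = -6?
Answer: -1593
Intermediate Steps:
n(Q) = -9 (n(Q) = -3 - 6 = -9)
n(8)*(69 + 108) = -9*(69 + 108) = -9*177 = -1593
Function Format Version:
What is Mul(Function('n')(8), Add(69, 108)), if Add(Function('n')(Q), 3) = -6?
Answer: -1593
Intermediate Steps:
Function('n')(Q) = -9 (Function('n')(Q) = Add(-3, -6) = -9)
Mul(Function('n')(8), Add(69, 108)) = Mul(-9, Add(69, 108)) = Mul(-9, 177) = -1593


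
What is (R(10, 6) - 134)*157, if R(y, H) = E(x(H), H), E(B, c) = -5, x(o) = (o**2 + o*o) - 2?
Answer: -21823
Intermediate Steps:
x(o) = -2 + 2*o**2 (x(o) = (o**2 + o**2) - 2 = 2*o**2 - 2 = -2 + 2*o**2)
R(y, H) = -5
(R(10, 6) - 134)*157 = (-5 - 134)*157 = -139*157 = -21823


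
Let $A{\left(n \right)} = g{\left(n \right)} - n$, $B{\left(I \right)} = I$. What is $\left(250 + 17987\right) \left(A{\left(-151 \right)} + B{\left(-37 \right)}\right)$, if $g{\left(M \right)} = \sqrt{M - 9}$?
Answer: $2079018 + 72948 i \sqrt{10} \approx 2.079 \cdot 10^{6} + 2.3068 \cdot 10^{5} i$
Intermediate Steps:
$g{\left(M \right)} = \sqrt{-9 + M}$
$A{\left(n \right)} = \sqrt{-9 + n} - n$
$\left(250 + 17987\right) \left(A{\left(-151 \right)} + B{\left(-37 \right)}\right) = \left(250 + 17987\right) \left(\left(\sqrt{-9 - 151} - -151\right) - 37\right) = 18237 \left(\left(\sqrt{-160} + 151\right) - 37\right) = 18237 \left(\left(4 i \sqrt{10} + 151\right) - 37\right) = 18237 \left(\left(151 + 4 i \sqrt{10}\right) - 37\right) = 18237 \left(114 + 4 i \sqrt{10}\right) = 2079018 + 72948 i \sqrt{10}$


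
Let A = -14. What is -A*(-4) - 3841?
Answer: -3897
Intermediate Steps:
-A*(-4) - 3841 = -1*(-14)*(-4) - 3841 = 14*(-4) - 3841 = -56 - 3841 = -3897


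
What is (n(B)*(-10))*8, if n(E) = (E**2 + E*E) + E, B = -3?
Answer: -1200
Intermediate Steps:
n(E) = E + 2*E**2 (n(E) = (E**2 + E**2) + E = 2*E**2 + E = E + 2*E**2)
(n(B)*(-10))*8 = (-3*(1 + 2*(-3))*(-10))*8 = (-3*(1 - 6)*(-10))*8 = (-3*(-5)*(-10))*8 = (15*(-10))*8 = -150*8 = -1200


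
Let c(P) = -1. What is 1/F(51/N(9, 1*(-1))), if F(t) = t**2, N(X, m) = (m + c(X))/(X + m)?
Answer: 1/41616 ≈ 2.4029e-5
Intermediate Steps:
N(X, m) = (-1 + m)/(X + m) (N(X, m) = (m - 1)/(X + m) = (-1 + m)/(X + m))
1/F(51/N(9, 1*(-1))) = 1/((51/(((-1 + 1*(-1))/(9 + 1*(-1)))))**2) = 1/((51/(((-1 - 1)/(9 - 1))))**2) = 1/((51/((-2/8)))**2) = 1/((51/(((1/8)*(-2))))**2) = 1/((51/(-1/4))**2) = 1/((51*(-4))**2) = 1/((-204)**2) = 1/41616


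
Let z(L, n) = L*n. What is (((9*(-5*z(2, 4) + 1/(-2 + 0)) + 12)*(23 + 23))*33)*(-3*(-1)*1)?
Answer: -1605285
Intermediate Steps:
(((9*(-5*z(2, 4) + 1/(-2 + 0)) + 12)*(23 + 23))*33)*(-3*(-1)*1) = (((9*(-10*4 + 1/(-2 + 0)) + 12)*(23 + 23))*33)*(-3*(-1)*1) = (((9*(-5*8 + 1/(-2)) + 12)*46)*33)*(3*1) = (((9*(-40 - ½) + 12)*46)*33)*3 = (((9*(-81/2) + 12)*46)*33)*3 = (((-729/2 + 12)*46)*33)*3 = (-705/2*46*33)*3 = -16215*33*3 = -535095*3 = -1605285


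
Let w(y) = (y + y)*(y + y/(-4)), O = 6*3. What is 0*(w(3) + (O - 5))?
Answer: 0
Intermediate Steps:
O = 18
w(y) = 3*y²/2 (w(y) = (2*y)*(y + y*(-¼)) = (2*y)*(y - y/4) = (2*y)*(3*y/4) = 3*y²/2)
0*(w(3) + (O - 5)) = 0*((3/2)*3² + (18 - 5)) = 0*((3/2)*9 + 13) = 0*(27/2 + 13) = 0*(53/2) = 0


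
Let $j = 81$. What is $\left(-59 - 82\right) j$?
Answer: $-11421$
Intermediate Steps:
$\left(-59 - 82\right) j = \left(-59 - 82\right) 81 = \left(-141\right) 81 = -11421$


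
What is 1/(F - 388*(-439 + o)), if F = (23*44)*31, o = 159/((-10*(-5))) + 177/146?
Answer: 1825/364999592 ≈ 5.0000e-6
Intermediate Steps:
o = 8016/1825 (o = 159/50 + 177*(1/146) = 159*(1/50) + 177/146 = 159/50 + 177/146 = 8016/1825 ≈ 4.3923)
F = 31372 (F = 1012*31 = 31372)
1/(F - 388*(-439 + o)) = 1/(31372 - 388*(-439 + 8016/1825)) = 1/(31372 - 388*(-793159/1825)) = 1/(31372 + 307745692/1825) = 1/(364999592/1825) = 1825/364999592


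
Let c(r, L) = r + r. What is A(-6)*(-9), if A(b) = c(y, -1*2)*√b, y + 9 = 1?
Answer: 144*I*√6 ≈ 352.73*I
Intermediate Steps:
y = -8 (y = -9 + 1 = -8)
c(r, L) = 2*r
A(b) = -16*√b (A(b) = (2*(-8))*√b = -16*√b)
A(-6)*(-9) = -16*I*√6*(-9) = 144*I*√6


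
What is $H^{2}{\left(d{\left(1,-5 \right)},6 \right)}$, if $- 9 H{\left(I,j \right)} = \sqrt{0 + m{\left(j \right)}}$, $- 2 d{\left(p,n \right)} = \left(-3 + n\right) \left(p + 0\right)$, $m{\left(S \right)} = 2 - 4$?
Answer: $- \frac{2}{81} \approx -0.024691$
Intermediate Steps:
$m{\left(S \right)} = -2$
$d{\left(p,n \right)} = - \frac{p \left(-3 + n\right)}{2}$ ($d{\left(p,n \right)} = - \frac{\left(-3 + n\right) \left(p + 0\right)}{2} = - \frac{\left(-3 + n\right) p}{2} = - \frac{p \left(-3 + n\right)}{2}$)
$H{\left(I,j \right)} = - \frac{i \sqrt{2}}{9}$ ($H{\left(I,j \right)} = - \frac{\sqrt{0 - 2}}{9} = - \frac{\sqrt{-2}}{9} = - \frac{i \sqrt{2}}{9}$)
$H^{2}{\left(d{\left(1,-5 \right)},6 \right)} = \left(- \frac{i \sqrt{2}}{9}\right)^{2} = - \frac{2}{81}$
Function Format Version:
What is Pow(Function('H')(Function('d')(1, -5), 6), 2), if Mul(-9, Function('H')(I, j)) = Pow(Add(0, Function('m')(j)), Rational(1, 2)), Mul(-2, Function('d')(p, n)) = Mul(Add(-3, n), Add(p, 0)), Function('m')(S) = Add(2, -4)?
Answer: Rational(-2, 81) ≈ -0.024691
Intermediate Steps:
Function('m')(S) = -2
Function('d')(p, n) = Mul(Rational(-1, 2), p, Add(-3, n)) (Function('d')(p, n) = Mul(Rational(-1, 2), Mul(Add(-3, n), Add(p, 0))) = Mul(Rational(-1, 2), Mul(Add(-3, n), p)) = Mul(Rational(-1, 2), Mul(p, Add(-3, n))) = Mul(Rational(-1, 2), p, Add(-3, n)))
Function('H')(I, j) = Mul(Rational(-1, 9), I, Pow(2, Rational(1, 2))) (Function('H')(I, j) = Mul(Rational(-1, 9), Pow(Add(0, -2), Rational(1, 2))) = Mul(Rational(-1, 9), Pow(-2, Rational(1, 2))) = Mul(Rational(-1, 9), Mul(I, Pow(2, Rational(1, 2)))) = Mul(Rational(-1, 9), I, Pow(2, Rational(1, 2))))
Pow(Function('H')(Function('d')(1, -5), 6), 2) = Pow(Mul(Rational(-1, 9), I, Pow(2, Rational(1, 2))), 2) = Rational(-2, 81)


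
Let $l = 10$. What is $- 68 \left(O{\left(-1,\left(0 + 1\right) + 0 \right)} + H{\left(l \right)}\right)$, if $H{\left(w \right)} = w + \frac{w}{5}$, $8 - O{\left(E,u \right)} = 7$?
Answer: $-884$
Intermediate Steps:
$O{\left(E,u \right)} = 1$ ($O{\left(E,u \right)} = 8 - 7 = 1$)
$H{\left(w \right)} = \frac{6 w}{5}$ ($H{\left(w \right)} = w + w \frac{1}{5} = w + \frac{w}{5} = \frac{6 w}{5}$)
$- 68 \left(O{\left(-1,\left(0 + 1\right) + 0 \right)} + H{\left(l \right)}\right) = - 68 \left(1 + \frac{6}{5} \cdot 10\right) = - 68 \left(1 + 12\right) = \left(-68\right) 13 = -884$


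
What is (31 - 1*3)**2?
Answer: 784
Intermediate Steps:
(31 - 1*3)**2 = (31 - 3)**2 = 28**2 = 784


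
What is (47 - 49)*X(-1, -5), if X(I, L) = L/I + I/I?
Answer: -12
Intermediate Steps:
X(I, L) = 1 + L/I (X(I, L) = L/I + 1 = 1 + L/I)
(47 - 49)*X(-1, -5) = (47 - 49)*((-1 - 5)/(-1)) = -(-2)*(-6) = -2*6 = -12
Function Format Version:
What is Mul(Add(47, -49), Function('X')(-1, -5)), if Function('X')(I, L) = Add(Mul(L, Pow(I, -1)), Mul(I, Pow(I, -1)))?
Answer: -12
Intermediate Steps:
Function('X')(I, L) = Add(1, Mul(L, Pow(I, -1))) (Function('X')(I, L) = Add(Mul(L, Pow(I, -1)), 1) = Add(1, Mul(L, Pow(I, -1))))
Mul(Add(47, -49), Function('X')(-1, -5)) = Mul(Add(47, -49), Mul(Pow(-1, -1), Add(-1, -5))) = Mul(-2, Mul(-1, -6)) = Mul(-2, 6) = -12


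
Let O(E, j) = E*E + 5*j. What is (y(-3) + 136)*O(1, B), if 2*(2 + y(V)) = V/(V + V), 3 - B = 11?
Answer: -20943/4 ≈ -5235.8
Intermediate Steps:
B = -8 (B = 3 - 1*11 = 3 - 11 = -8)
O(E, j) = E**2 + 5*j
y(V) = -7/4 (y(V) = -2 + (V/(V + V))/2 = -2 + (V/((2*V)))/2 = -2 + ((1/(2*V))*V)/2 = -2 + (1/2)*(1/2) = -2 + 1/4 = -7/4)
(y(-3) + 136)*O(1, B) = (-7/4 + 136)*(1**2 + 5*(-8)) = 537*(1 - 40)/4 = (537/4)*(-39) = -20943/4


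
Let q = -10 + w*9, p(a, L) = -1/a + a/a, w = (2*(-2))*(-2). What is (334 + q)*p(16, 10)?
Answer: 1485/4 ≈ 371.25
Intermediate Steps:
w = 8 (w = -4*(-2) = 8)
p(a, L) = 1 - 1/a (p(a, L) = -1/a + 1 = 1 - 1/a)
q = 62 (q = -10 + 8*9 = -10 + 72 = 62)
(334 + q)*p(16, 10) = (334 + 62)*((-1 + 16)/16) = 396*((1/16)*15) = 396*(15/16) = 1485/4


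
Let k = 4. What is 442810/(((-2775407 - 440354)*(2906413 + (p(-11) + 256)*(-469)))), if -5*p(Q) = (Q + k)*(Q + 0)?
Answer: -1107025/22458646504969 ≈ -4.9292e-8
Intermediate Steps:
p(Q) = -Q*(4 + Q)/5 (p(Q) = -(Q + 4)*(Q + 0)/5 = -(4 + Q)*Q/5 = -Q*(4 + Q)/5)
442810/(((-2775407 - 440354)*(2906413 + (p(-11) + 256)*(-469)))) = 442810/(((-2775407 - 440354)*(2906413 + (-⅕*(-11)*(4 - 11) + 256)*(-469)))) = 442810/((-3215761*(2906413 + (-⅕*(-11)*(-7) + 256)*(-469)))) = 442810/((-3215761*(2906413 + (-77/5 + 256)*(-469)))) = 442810/((-3215761*(2906413 + (1203/5)*(-469)))) = 442810/((-3215761*(2906413 - 564207/5))) = 442810/((-3215761*13967858/5)) = 442810/(-44917293009938/5) = 442810*(-5/44917293009938) = -1107025/22458646504969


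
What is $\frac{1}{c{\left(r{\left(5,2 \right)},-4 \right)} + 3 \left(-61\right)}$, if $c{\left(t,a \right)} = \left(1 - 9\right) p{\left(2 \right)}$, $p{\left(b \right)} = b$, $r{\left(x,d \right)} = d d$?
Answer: $- \frac{1}{199} \approx -0.0050251$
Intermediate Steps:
$r{\left(x,d \right)} = d^{2}$
$c{\left(t,a \right)} = -16$ ($c{\left(t,a \right)} = \left(1 - 9\right) 2 = \left(-8\right) 2 = -16$)
$\frac{1}{c{\left(r{\left(5,2 \right)},-4 \right)} + 3 \left(-61\right)} = \frac{1}{-16 + 3 \left(-61\right)} = \frac{1}{-16 - 183} = \frac{1}{-199} = - \frac{1}{199}$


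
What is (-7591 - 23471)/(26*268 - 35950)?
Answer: 15531/14491 ≈ 1.0718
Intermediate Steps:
(-7591 - 23471)/(26*268 - 35950) = -31062/(6968 - 35950) = -31062/(-28982) = -31062*(-1/28982) = 15531/14491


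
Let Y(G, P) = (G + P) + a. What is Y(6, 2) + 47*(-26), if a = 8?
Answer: -1206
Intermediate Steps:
Y(G, P) = 8 + G + P (Y(G, P) = (G + P) + 8 = 8 + G + P)
Y(6, 2) + 47*(-26) = (8 + 6 + 2) + 47*(-26) = 16 - 1222 = -1206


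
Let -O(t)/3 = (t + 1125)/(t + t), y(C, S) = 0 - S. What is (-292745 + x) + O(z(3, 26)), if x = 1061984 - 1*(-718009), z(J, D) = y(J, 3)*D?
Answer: 77337943/52 ≈ 1.4873e+6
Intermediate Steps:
y(C, S) = -S
z(J, D) = -3*D (z(J, D) = (-1*3)*D = -3*D)
O(t) = -3*(1125 + t)/(2*t) (O(t) = -3*(t + 1125)/(t + t) = -3*(1125 + t)/(2*t))
x = 1779993 (x = 1061984 + 718009 = 1779993)
(-292745 + x) + O(z(3, 26)) = (-292745 + 1779993) + 3*(-1125 - (-3)*26)/(2*((-3*26))) = 1487248 + (3/2)*(-1125 - 1*(-78))/(-78) = 1487248 + (3/2)*(-1/78)*(-1125 + 78) = 1487248 + (3/2)*(-1/78)*(-1047) = 1487248 + 1047/52 = 77337943/52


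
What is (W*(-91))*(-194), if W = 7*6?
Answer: 741468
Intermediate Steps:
W = 42
(W*(-91))*(-194) = (42*(-91))*(-194) = -3822*(-194) = 741468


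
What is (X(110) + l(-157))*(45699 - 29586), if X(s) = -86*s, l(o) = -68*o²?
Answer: -27159943896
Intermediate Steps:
(X(110) + l(-157))*(45699 - 29586) = (-86*110 - 68*(-157)²)*(45699 - 29586) = (-9460 - 68*24649)*16113 = (-9460 - 1676132)*16113 = -1685592*16113 = -27159943896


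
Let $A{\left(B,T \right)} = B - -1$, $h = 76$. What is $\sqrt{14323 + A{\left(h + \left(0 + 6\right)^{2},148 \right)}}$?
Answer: $6 \sqrt{401} \approx 120.15$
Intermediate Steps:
$A{\left(B,T \right)} = 1 + B$ ($A{\left(B,T \right)} = B + 1 = 1 + B$)
$\sqrt{14323 + A{\left(h + \left(0 + 6\right)^{2},148 \right)}} = \sqrt{14323 + \left(1 + \left(76 + \left(0 + 6\right)^{2}\right)\right)} = \sqrt{14323 + \left(1 + \left(76 + 6^{2}\right)\right)} = \sqrt{14323 + \left(1 + \left(76 + 36\right)\right)} = \sqrt{14323 + \left(1 + 112\right)} = \sqrt{14323 + 113} = \sqrt{14436} = 6 \sqrt{401}$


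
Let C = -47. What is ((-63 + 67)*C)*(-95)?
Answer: 17860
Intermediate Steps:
((-63 + 67)*C)*(-95) = ((-63 + 67)*(-47))*(-95) = (4*(-47))*(-95) = -188*(-95) = 17860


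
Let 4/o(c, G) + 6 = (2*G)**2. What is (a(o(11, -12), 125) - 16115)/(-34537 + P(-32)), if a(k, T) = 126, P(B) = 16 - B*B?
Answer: 15989/35545 ≈ 0.44982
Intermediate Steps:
o(c, G) = 4/(-6 + 4*G**2) (o(c, G) = 4/(-6 + (2*G)**2) = 4/(-6 + 4*G**2))
P(B) = 16 - B**2
(a(o(11, -12), 125) - 16115)/(-34537 + P(-32)) = (126 - 16115)/(-34537 + (16 - 1*(-32)**2)) = -15989/(-34537 + (16 - 1*1024)) = -15989/(-34537 + (16 - 1024)) = -15989/(-34537 - 1008) = -15989/(-35545) = -15989*(-1/35545) = 15989/35545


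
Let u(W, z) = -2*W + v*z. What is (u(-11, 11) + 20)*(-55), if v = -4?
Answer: 110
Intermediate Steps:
u(W, z) = -4*z - 2*W (u(W, z) = -2*W - 4*z = -4*z - 2*W)
(u(-11, 11) + 20)*(-55) = ((-4*11 - 2*(-11)) + 20)*(-55) = ((-44 + 22) + 20)*(-55) = (-22 + 20)*(-55) = -2*(-55) = 110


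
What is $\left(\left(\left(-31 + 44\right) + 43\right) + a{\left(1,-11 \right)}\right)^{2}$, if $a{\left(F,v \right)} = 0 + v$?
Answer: $2025$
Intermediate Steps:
$a{\left(F,v \right)} = v$
$\left(\left(\left(-31 + 44\right) + 43\right) + a{\left(1,-11 \right)}\right)^{2} = \left(\left(\left(-31 + 44\right) + 43\right) - 11\right)^{2} = \left(\left(13 + 43\right) - 11\right)^{2} = \left(56 - 11\right)^{2} = 45^{2} = 2025$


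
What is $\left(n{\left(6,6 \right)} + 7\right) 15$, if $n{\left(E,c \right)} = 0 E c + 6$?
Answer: $195$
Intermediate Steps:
$n{\left(E,c \right)} = 6$ ($n{\left(E,c \right)} = 0 c + 6 = 0 + 6 = 6$)
$\left(n{\left(6,6 \right)} + 7\right) 15 = \left(6 + 7\right) 15 = 13 \cdot 15 = 195$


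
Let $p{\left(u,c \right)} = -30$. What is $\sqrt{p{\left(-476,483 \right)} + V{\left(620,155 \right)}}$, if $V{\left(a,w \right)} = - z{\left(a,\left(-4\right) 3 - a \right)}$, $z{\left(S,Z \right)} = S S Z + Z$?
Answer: $47 \sqrt{109978} \approx 15587.0$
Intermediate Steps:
$z{\left(S,Z \right)} = Z + Z S^{2}$ ($z{\left(S,Z \right)} = S^{2} Z + Z = Z S^{2} + Z = Z + Z S^{2}$)
$V{\left(a,w \right)} = - \left(1 + a^{2}\right) \left(-12 - a\right)$ ($V{\left(a,w \right)} = - \left(\left(-4\right) 3 - a\right) \left(1 + a^{2}\right) = - \left(-12 - a\right) \left(1 + a^{2}\right) = - \left(1 + a^{2}\right) \left(-12 - a\right)$)
$\sqrt{p{\left(-476,483 \right)} + V{\left(620,155 \right)}} = \sqrt{-30 + \left(1 + 620^{2}\right) \left(12 + 620\right)} = \sqrt{-30 + \left(1 + 384400\right) 632} = \sqrt{-30 + 384401 \cdot 632} = \sqrt{-30 + 242941432} = \sqrt{242941402} = 47 \sqrt{109978}$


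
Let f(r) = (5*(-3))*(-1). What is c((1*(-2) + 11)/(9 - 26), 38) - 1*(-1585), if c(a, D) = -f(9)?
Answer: 1570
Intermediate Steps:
f(r) = 15 (f(r) = -15*(-1) = 15)
c(a, D) = -15 (c(a, D) = -1*15 = -15)
c((1*(-2) + 11)/(9 - 26), 38) - 1*(-1585) = -15 - 1*(-1585) = -15 + 1585 = 1570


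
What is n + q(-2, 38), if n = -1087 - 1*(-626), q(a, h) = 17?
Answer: -444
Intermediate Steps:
n = -461 (n = -1087 + 626 = -461)
n + q(-2, 38) = -461 + 17 = -444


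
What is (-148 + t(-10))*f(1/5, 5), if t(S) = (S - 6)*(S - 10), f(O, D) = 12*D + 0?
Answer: 10320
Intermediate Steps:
f(O, D) = 12*D
t(S) = (-10 + S)*(-6 + S) (t(S) = (-6 + S)*(-10 + S) = (-10 + S)*(-6 + S))
(-148 + t(-10))*f(1/5, 5) = (-148 + (60 + (-10)**2 - 16*(-10)))*(12*5) = (-148 + (60 + 100 + 160))*60 = (-148 + 320)*60 = 172*60 = 10320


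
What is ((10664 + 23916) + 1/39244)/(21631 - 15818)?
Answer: 1357057521/228125372 ≈ 5.9487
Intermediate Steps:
((10664 + 23916) + 1/39244)/(21631 - 15818) = (34580 + 1/39244)/5813 = (1357057521/39244)*(1/5813) = 1357057521/228125372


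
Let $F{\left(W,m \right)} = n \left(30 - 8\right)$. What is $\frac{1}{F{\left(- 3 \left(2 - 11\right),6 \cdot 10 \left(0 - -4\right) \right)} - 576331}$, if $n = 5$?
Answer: $- \frac{1}{576221} \approx -1.7354 \cdot 10^{-6}$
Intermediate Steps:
$F{\left(W,m \right)} = 110$ ($F{\left(W,m \right)} = 5 \left(30 - 8\right) = 5 \cdot 22 = 110$)
$\frac{1}{F{\left(- 3 \left(2 - 11\right),6 \cdot 10 \left(0 - -4\right) \right)} - 576331} = \frac{1}{110 - 576331} = \frac{1}{-576221} = - \frac{1}{576221}$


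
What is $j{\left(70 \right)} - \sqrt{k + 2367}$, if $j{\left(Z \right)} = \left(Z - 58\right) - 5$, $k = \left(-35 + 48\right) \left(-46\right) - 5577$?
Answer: $7 - 4 i \sqrt{238} \approx 7.0 - 61.709 i$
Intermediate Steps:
$k = -6175$ ($k = 13 \left(-46\right) - 5577 = -598 - 5577 = -6175$)
$j{\left(Z \right)} = -63 + Z$ ($j{\left(Z \right)} = \left(-58 + Z\right) - 5 = -63 + Z$)
$j{\left(70 \right)} - \sqrt{k + 2367} = \left(-63 + 70\right) - \sqrt{-6175 + 2367} = 7 - \sqrt{-3808} = 7 - 4 i \sqrt{238}$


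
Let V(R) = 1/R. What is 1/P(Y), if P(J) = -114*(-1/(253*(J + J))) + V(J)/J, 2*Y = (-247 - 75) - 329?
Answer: -107221653/73202 ≈ -1464.7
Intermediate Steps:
Y = -651/2 (Y = ((-247 - 75) - 329)/2 = (-322 - 329)/2 = (½)*(-651) = -651/2 ≈ -325.50)
P(J) = J⁻² + 57/(253*J) (P(J) = -114*(-1/(253*(J + J))) + 1/(J*J) = -114*(-1/(506*J)) + J⁻² = -(-57)/(253*J) + J⁻² = 57/(253*J) + J⁻² = J⁻² + 57/(253*J))
1/P(Y) = 1/((253 + 57*(-651/2))/(253*(-651/2)²)) = 1/((1/253)*(4/423801)*(253 - 37107/2)) = 1/((1/253)*(4/423801)*(-36601/2)) = 1/(-73202/107221653) = -107221653/73202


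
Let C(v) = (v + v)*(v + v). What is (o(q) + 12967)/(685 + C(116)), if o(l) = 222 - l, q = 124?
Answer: 1005/4193 ≈ 0.23969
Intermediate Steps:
C(v) = 4*v² (C(v) = (2*v)*(2*v) = 4*v²)
(o(q) + 12967)/(685 + C(116)) = ((222 - 1*124) + 12967)/(685 + 4*116²) = ((222 - 124) + 12967)/(685 + 4*13456) = (98 + 12967)/(685 + 53824) = 13065/54509 = 13065*(1/54509) = 1005/4193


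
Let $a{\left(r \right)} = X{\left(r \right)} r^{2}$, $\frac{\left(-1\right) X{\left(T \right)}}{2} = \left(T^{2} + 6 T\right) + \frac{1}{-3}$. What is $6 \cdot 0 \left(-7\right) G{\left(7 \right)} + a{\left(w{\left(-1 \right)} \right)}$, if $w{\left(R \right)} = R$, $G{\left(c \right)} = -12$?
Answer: $\frac{32}{3} \approx 10.667$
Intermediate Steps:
$X{\left(T \right)} = \frac{2}{3} - 12 T - 2 T^{2}$ ($X{\left(T \right)} = - 2 \left(\left(T^{2} + 6 T\right) + \frac{1}{-3}\right) = - 2 \left(\left(T^{2} + 6 T\right) - \frac{1}{3}\right) = - 2 \left(- \frac{1}{3} + T^{2} + 6 T\right) = \frac{2}{3} - 12 T - 2 T^{2}$)
$a{\left(r \right)} = r^{2} \left(\frac{2}{3} - 12 r - 2 r^{2}\right)$ ($a{\left(r \right)} = \left(\frac{2}{3} - 12 r - 2 r^{2}\right) r^{2} = r^{2} \left(\frac{2}{3} - 12 r - 2 r^{2}\right)$)
$6 \cdot 0 \left(-7\right) G{\left(7 \right)} + a{\left(w{\left(-1 \right)} \right)} = 6 \cdot 0 \left(-7\right) \left(-12\right) + \left(-1\right)^{2} \left(\frac{2}{3} - -12 - 2 \left(-1\right)^{2}\right) = 0 \left(-7\right) \left(-12\right) + 1 \left(\frac{2}{3} + 12 - 2\right) = 0 \left(-12\right) + 1 \left(\frac{2}{3} + 12 - 2\right) = 0 + 1 \cdot \frac{32}{3} = 0 + \frac{32}{3} = \frac{32}{3}$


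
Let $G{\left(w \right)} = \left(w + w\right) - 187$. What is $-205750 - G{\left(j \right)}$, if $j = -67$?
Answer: $-205429$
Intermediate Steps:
$G{\left(w \right)} = -187 + 2 w$ ($G{\left(w \right)} = 2 w - 187 = -187 + 2 w$)
$-205750 - G{\left(j \right)} = -205750 - \left(-187 + 2 \left(-67\right)\right) = -205750 - \left(-187 - 134\right) = -205750 - -321 = -205750 + 321 = -205429$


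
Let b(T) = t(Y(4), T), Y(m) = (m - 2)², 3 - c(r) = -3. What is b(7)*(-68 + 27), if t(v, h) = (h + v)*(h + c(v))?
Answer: -5863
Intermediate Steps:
c(r) = 6 (c(r) = 3 - 1*(-3) = 3 + 3 = 6)
Y(m) = (-2 + m)²
t(v, h) = (6 + h)*(h + v) (t(v, h) = (h + v)*(h + 6) = (h + v)*(6 + h) = (6 + h)*(h + v))
b(T) = 24 + T² + 10*T (b(T) = T² + 6*T + 6*(-2 + 4)² + T*(-2 + 4)² = T² + 6*T + 6*2² + T*2² = T² + 6*T + 6*4 + T*4 = T² + 6*T + 24 + 4*T = 24 + T² + 10*T)
b(7)*(-68 + 27) = (24 + 7² + 10*7)*(-68 + 27) = (24 + 49 + 70)*(-41) = 143*(-41) = -5863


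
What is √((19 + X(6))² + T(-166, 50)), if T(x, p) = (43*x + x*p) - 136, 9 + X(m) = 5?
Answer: I*√15349 ≈ 123.89*I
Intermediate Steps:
X(m) = -4 (X(m) = -9 + 5 = -4)
T(x, p) = -136 + 43*x + p*x (T(x, p) = (43*x + p*x) - 136 = -136 + 43*x + p*x)
√((19 + X(6))² + T(-166, 50)) = √((19 - 4)² + (-136 + 43*(-166) + 50*(-166))) = √(15² + (-136 - 7138 - 8300)) = √(225 - 15574) = √(-15349) = I*√15349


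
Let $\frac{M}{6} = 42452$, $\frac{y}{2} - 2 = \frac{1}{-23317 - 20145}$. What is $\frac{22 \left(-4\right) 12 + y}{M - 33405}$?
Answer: $- \frac{22861013}{4809222417} \approx -0.0047536$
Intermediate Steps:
$y = \frac{86923}{21731}$ ($y = 4 + \frac{2}{-23317 - 20145} = 4 + \frac{2}{-43462} = 4 + 2 \left(- \frac{1}{43462}\right) = 4 - \frac{1}{21731} = \frac{86923}{21731} \approx 4.0$)
$M = 254712$ ($M = 6 \cdot 42452 = 254712$)
$\frac{22 \left(-4\right) 12 + y}{M - 33405} = \frac{22 \left(-4\right) 12 + \frac{86923}{21731}}{254712 - 33405} = \frac{\left(-88\right) 12 + \frac{86923}{21731}}{221307} = \left(-1056 + \frac{86923}{21731}\right) \frac{1}{221307} = \left(- \frac{22861013}{21731}\right) \frac{1}{221307} = - \frac{22861013}{4809222417}$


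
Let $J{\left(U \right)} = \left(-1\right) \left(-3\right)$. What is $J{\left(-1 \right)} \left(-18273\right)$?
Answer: $-54819$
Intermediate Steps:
$J{\left(U \right)} = 3$
$J{\left(-1 \right)} \left(-18273\right) = 3 \left(-18273\right) = -54819$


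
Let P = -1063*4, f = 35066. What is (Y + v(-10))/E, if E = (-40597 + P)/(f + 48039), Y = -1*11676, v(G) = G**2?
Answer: 962023480/44849 ≈ 21450.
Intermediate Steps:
P = -4252
Y = -11676
E = -44849/83105 (E = (-40597 - 4252)/(35066 + 48039) = -44849/83105 ≈ -0.53967)
(Y + v(-10))/E = (-11676 + (-10)**2)/(-44849/83105) = (-11676 + 100)*(-83105/44849) = -11576*(-83105/44849) = 962023480/44849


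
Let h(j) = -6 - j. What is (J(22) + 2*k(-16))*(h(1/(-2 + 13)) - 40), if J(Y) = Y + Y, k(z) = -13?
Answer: -9126/11 ≈ -829.64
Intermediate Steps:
J(Y) = 2*Y
(J(22) + 2*k(-16))*(h(1/(-2 + 13)) - 40) = (2*22 + 2*(-13))*((-6 - 1/(-2 + 13)) - 40) = (44 - 26)*((-6 - 1/11) - 40) = 18*((-6 - 1*1/11) - 40) = 18*((-6 - 1/11) - 40) = 18*(-67/11 - 40) = 18*(-507/11) = -9126/11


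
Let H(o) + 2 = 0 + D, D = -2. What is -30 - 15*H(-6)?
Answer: 30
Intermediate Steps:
H(o) = -4 (H(o) = -2 + (0 - 2) = -2 - 2 = -4)
-30 - 15*H(-6) = -30 - 15*(-4) = -30 + 60 = 30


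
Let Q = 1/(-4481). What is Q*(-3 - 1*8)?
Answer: 11/4481 ≈ 0.0024548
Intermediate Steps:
Q = -1/4481 ≈ -0.00022316
Q*(-3 - 1*8) = -(-3 - 1*8)/4481 = -(-3 - 8)/4481 = -1/4481*(-11) = 11/4481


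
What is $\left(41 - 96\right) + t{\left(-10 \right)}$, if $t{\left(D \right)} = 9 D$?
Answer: $-145$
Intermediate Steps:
$\left(41 - 96\right) + t{\left(-10 \right)} = \left(41 - 96\right) + 9 \left(-10\right) = -55 - 90 = -145$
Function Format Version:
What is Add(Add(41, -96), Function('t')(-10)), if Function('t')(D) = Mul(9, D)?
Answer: -145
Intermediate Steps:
Add(Add(41, -96), Function('t')(-10)) = Add(Add(41, -96), Mul(9, -10)) = Add(-55, -90) = -145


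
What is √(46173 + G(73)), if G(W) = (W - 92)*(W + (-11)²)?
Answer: √42487 ≈ 206.12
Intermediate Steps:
G(W) = (-92 + W)*(121 + W) (G(W) = (-92 + W)*(W + 121) = (-92 + W)*(121 + W))
√(46173 + G(73)) = √(46173 + (-11132 + 73² + 29*73)) = √(46173 + (-11132 + 5329 + 2117)) = √(46173 - 3686) = √42487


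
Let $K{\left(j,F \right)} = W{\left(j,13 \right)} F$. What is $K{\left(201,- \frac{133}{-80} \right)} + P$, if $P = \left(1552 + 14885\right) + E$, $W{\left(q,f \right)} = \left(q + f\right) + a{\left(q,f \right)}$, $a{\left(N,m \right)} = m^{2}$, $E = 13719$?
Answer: $\frac{2463419}{80} \approx 30793.0$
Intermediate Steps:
$W{\left(q,f \right)} = f + q + f^{2}$ ($W{\left(q,f \right)} = \left(q + f\right) + f^{2} = \left(f + q\right) + f^{2} = f + q + f^{2}$)
$K{\left(j,F \right)} = F \left(182 + j\right)$ ($K{\left(j,F \right)} = \left(13 + j + 13^{2}\right) F = \left(13 + j + 169\right) F = \left(182 + j\right) F = F \left(182 + j\right)$)
$P = 30156$ ($P = \left(1552 + 14885\right) + 13719 = 16437 + 13719 = 30156$)
$K{\left(201,- \frac{133}{-80} \right)} + P = - \frac{133}{-80} \left(182 + 201\right) + 30156 = \left(-133\right) \left(- \frac{1}{80}\right) 383 + 30156 = \frac{133}{80} \cdot 383 + 30156 = \frac{50939}{80} + 30156 = \frac{2463419}{80}$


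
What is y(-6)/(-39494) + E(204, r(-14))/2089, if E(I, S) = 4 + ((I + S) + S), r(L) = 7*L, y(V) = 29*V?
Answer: 418707/41251483 ≈ 0.010150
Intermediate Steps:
E(I, S) = 4 + I + 2*S (E(I, S) = 4 + (I + 2*S) = 4 + I + 2*S)
y(-6)/(-39494) + E(204, r(-14))/2089 = (29*(-6))/(-39494) + (4 + 204 + 2*(7*(-14)))/2089 = -174*(-1/39494) + (4 + 204 + 2*(-98))*(1/2089) = 87/19747 + (4 + 204 - 196)*(1/2089) = 87/19747 + 12*(1/2089) = 87/19747 + 12/2089 = 418707/41251483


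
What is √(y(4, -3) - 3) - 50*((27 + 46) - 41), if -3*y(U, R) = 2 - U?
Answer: -1600 + I*√21/3 ≈ -1600.0 + 1.5275*I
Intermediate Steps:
y(U, R) = -⅔ + U/3 (y(U, R) = -(2 - U)/3 = -⅔ + U/3)
√(y(4, -3) - 3) - 50*((27 + 46) - 41) = √((-⅔ + (⅓)*4) - 3) - 50*((27 + 46) - 41) = √((-⅔ + 4/3) - 3) - 50*(73 - 41) = √(⅔ - 3) - 50*32 = √(-7/3) - 1600 = I*√21/3 - 1600 = -1600 + I*√21/3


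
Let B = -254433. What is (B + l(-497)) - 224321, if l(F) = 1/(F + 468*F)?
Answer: -111594206123/233093 ≈ -4.7875e+5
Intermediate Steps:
l(F) = 1/(469*F)
(B + l(-497)) - 224321 = (-254433 + (1/469)/(-497)) - 224321 = (-254433 + (1/469)*(-1/497)) - 224321 = (-254433 - 1/233093) - 224321 = -59306551270/233093 - 224321 = -111594206123/233093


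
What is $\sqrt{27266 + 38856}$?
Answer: $\sqrt{66122} \approx 257.14$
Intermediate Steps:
$\sqrt{27266 + 38856} = \sqrt{66122}$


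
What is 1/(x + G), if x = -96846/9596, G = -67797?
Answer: -4798/325338429 ≈ -1.4748e-5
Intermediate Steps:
x = -48423/4798 (x = -96846*1/9596 = -48423/4798 ≈ -10.092)
1/(x + G) = 1/(-48423/4798 - 67797) = 1/(-325338429/4798) = -4798/325338429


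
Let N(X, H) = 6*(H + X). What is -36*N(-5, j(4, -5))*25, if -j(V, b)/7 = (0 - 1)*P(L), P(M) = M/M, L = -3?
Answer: -10800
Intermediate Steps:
P(M) = 1
j(V, b) = 7 (j(V, b) = -7*(0 - 1) = -(-7) = -7*(-1) = 7)
N(X, H) = 6*H + 6*X
-36*N(-5, j(4, -5))*25 = -36*(6*7 + 6*(-5))*25 = -36*(42 - 30)*25 = -36*12*25 = -432*25 = -10800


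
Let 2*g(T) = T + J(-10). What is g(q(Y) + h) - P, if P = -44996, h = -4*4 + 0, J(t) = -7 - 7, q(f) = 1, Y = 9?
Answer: 89963/2 ≈ 44982.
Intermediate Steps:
J(t) = -14
h = -16 (h = -16 + 0 = -16)
g(T) = -7 + T/2 (g(T) = (T - 14)/2 = (-14 + T)/2 = -7 + T/2)
g(q(Y) + h) - P = (-7 + (1 - 16)/2) - 1*(-44996) = (-7 + (½)*(-15)) + 44996 = (-7 - 15/2) + 44996 = -29/2 + 44996 = 89963/2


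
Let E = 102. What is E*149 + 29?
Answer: 15227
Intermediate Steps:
E*149 + 29 = 102*149 + 29 = 15198 + 29 = 15227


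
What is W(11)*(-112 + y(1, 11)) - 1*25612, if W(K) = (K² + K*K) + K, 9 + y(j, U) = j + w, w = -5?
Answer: -57237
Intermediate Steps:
y(j, U) = -14 + j (y(j, U) = -9 + (j - 5) = -9 + (-5 + j) = -14 + j)
W(K) = K + 2*K² (W(K) = (K² + K²) + K = 2*K² + K = K + 2*K²)
W(11)*(-112 + y(1, 11)) - 1*25612 = (11*(1 + 2*11))*(-112 + (-14 + 1)) - 1*25612 = (11*(1 + 22))*(-112 - 13) - 25612 = (11*23)*(-125) - 25612 = 253*(-125) - 25612 = -31625 - 25612 = -57237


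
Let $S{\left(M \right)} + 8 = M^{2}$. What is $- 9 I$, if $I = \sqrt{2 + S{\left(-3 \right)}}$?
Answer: $- 9 \sqrt{3} \approx -15.588$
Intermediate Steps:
$S{\left(M \right)} = -8 + M^{2}$
$I = \sqrt{3}$ ($I = \sqrt{2 - \left(8 - \left(-3\right)^{2}\right)} = \sqrt{2 + \left(-8 + 9\right)} = \sqrt{2 + 1} = \sqrt{3} \approx 1.732$)
$- 9 I = - 9 \sqrt{3}$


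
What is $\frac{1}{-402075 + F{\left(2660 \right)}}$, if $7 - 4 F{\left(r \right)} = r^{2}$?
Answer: $- \frac{4}{8683893} \approx -4.6062 \cdot 10^{-7}$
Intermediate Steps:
$F{\left(r \right)} = \frac{7}{4} - \frac{r^{2}}{4}$
$\frac{1}{-402075 + F{\left(2660 \right)}} = \frac{1}{-402075 + \left(\frac{7}{4} - \frac{2660^{2}}{4}\right)} = \frac{1}{-402075 + \left(\frac{7}{4} - 1768900\right)} = \frac{1}{-402075 - \frac{7075593}{4}} = \frac{1}{- \frac{8683893}{4}} = - \frac{4}{8683893}$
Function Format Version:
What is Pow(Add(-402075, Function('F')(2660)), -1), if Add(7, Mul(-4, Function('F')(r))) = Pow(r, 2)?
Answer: Rational(-4, 8683893) ≈ -4.6062e-7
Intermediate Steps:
Function('F')(r) = Add(Rational(7, 4), Mul(Rational(-1, 4), Pow(r, 2)))
Pow(Add(-402075, Function('F')(2660)), -1) = Pow(Add(-402075, Add(Rational(7, 4), Mul(Rational(-1, 4), Pow(2660, 2)))), -1) = Pow(Add(-402075, Add(Rational(7, 4), Mul(Rational(-1, 4), 7075600))), -1) = Pow(Add(-402075, Add(Rational(7, 4), -1768900)), -1) = Pow(Add(-402075, Rational(-7075593, 4)), -1) = Pow(Rational(-8683893, 4), -1) = Rational(-4, 8683893)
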